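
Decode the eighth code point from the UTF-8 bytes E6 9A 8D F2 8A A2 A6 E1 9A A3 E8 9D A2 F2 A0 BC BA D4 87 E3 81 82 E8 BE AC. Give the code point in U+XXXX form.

Offset 0: leading byte 0xE6 = 11100110 → 3-byte char #1 = E6 9A 8D.
Offset 3: leading byte 0xF2 = 11110010 → 4-byte char #2 = F2 8A A2 A6.
Offset 7: leading byte 0xE1 = 11100001 → 3-byte char #3 = E1 9A A3.
Offset 10: leading byte 0xE8 = 11101000 → 3-byte char #4 = E8 9D A2.
Offset 13: leading byte 0xF2 = 11110010 → 4-byte char #5 = F2 A0 BC BA.
Offset 17: leading byte 0xD4 = 11010100 → 2-byte char #6 = D4 87.
Offset 19: leading byte 0xE3 = 11100011 → 3-byte char #7 = E3 81 82.
Offset 22: leading byte 0xE8 = 11101000 → 3-byte char #8 = E8 BE AC.
Leading byte 0xE8 = 11101000 matches 1110xxxx → 3-byte sequence.
Byte 1: 0xE8 = 11101000, payload 1000 (4 bits).
Byte 2: 0xBE = 10111110 (10xxxxxx ✓), payload 111110.
Byte 3: 0xAC = 10101100 (10xxxxxx ✓), payload 101100.
Concatenate: 1000111110101100 = 0x8FAC (16 bits → U+8FAC).

U+8FAC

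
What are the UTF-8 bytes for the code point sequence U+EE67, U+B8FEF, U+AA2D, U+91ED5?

EE B9 A7 F2 B8 BF AF EA A8 AD F2 91 BB 95

U+EE67: 3-byte form → EE B9 A7.
U+B8FEF: 4-byte form → F2 B8 BF AF.
U+AA2D: 3-byte form → EA A8 AD.
U+91ED5: 4-byte form → F2 91 BB 95.
Concatenated (14 bytes): EE B9 A7 F2 B8 BF AF EA A8 AD F2 91 BB 95.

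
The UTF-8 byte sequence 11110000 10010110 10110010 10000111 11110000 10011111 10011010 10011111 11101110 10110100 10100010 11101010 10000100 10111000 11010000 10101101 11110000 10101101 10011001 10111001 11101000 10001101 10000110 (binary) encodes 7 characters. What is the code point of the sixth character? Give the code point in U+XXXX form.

Offset 0: leading byte 0xF0 = 11110000 → 4-byte char #1 = F0 96 B2 87.
Offset 4: leading byte 0xF0 = 11110000 → 4-byte char #2 = F0 9F 9A 9F.
Offset 8: leading byte 0xEE = 11101110 → 3-byte char #3 = EE B4 A2.
Offset 11: leading byte 0xEA = 11101010 → 3-byte char #4 = EA 84 B8.
Offset 14: leading byte 0xD0 = 11010000 → 2-byte char #5 = D0 AD.
Offset 16: leading byte 0xF0 = 11110000 → 4-byte char #6 = F0 AD 99 B9.
Leading byte 0xF0 = 11110000 matches 11110xxx → 4-byte sequence.
Byte 1: 0xF0 = 11110000, payload 000 (3 bits).
Byte 2: 0xAD = 10101101 (10xxxxxx ✓), payload 101101.
Byte 3: 0x99 = 10011001 (10xxxxxx ✓), payload 011001.
Byte 4: 0xB9 = 10111001 (10xxxxxx ✓), payload 111001.
Concatenate: 000101101011001111001 = 0x2D679 (21 bits → U+2D679).

U+2D679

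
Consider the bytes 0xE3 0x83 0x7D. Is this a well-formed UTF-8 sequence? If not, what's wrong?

Leading byte 0xE3 = 11100011 → 3-byte form.
Byte 3 is 0x7D = 01111101, which is not 10xxxxxx — expected a continuation byte.

invalid (non-continuation byte where continuation expected)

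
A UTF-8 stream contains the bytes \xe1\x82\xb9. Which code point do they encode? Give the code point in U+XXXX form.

U+10B9

Leading byte 0xE1 = 11100001 matches 1110xxxx → 3-byte sequence.
Byte 1: 0xE1 = 11100001, payload 0001 (4 bits).
Byte 2: 0x82 = 10000010 (10xxxxxx ✓), payload 000010.
Byte 3: 0xB9 = 10111001 (10xxxxxx ✓), payload 111001.
Concatenate: 0001000010111001 = 0x10B9 (16 bits → U+10B9).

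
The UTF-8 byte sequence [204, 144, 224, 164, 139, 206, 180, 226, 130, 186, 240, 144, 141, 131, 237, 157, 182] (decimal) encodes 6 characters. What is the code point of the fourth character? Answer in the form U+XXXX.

Offset 0: leading byte 0xCC = 11001100 → 2-byte char #1 = CC 90.
Offset 2: leading byte 0xE0 = 11100000 → 3-byte char #2 = E0 A4 8B.
Offset 5: leading byte 0xCE = 11001110 → 2-byte char #3 = CE B4.
Offset 7: leading byte 0xE2 = 11100010 → 3-byte char #4 = E2 82 BA.
Leading byte 0xE2 = 11100010 matches 1110xxxx → 3-byte sequence.
Byte 1: 0xE2 = 11100010, payload 0010 (4 bits).
Byte 2: 0x82 = 10000010 (10xxxxxx ✓), payload 000010.
Byte 3: 0xBA = 10111010 (10xxxxxx ✓), payload 111010.
Concatenate: 0010000010111010 = 0x20BA (16 bits → U+20BA).

U+20BA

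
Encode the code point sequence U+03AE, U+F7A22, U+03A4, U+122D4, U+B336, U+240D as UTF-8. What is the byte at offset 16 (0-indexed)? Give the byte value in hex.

U+03AE → 2-byte form CE AE at offsets 0–1.
U+F7A22 → 4-byte form F3 B7 A8 A2 at offsets 2–5.
U+03A4 → 2-byte form CE A4 at offsets 6–7.
U+122D4 → 4-byte form F0 92 8B 94 at offsets 8–11.
U+B336 → 3-byte form EB 8C B6 at offsets 12–14.
U+240D → 3-byte form E2 90 8D at offsets 15–17.
Offset 16 falls in char 6's range; it's byte 2 of E2 90 8D = 0x90.

0x90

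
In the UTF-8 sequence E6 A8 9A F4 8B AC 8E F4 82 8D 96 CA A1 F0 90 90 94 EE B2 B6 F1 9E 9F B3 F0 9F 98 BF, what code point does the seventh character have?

Offset 0: leading byte 0xE6 = 11100110 → 3-byte char #1 = E6 A8 9A.
Offset 3: leading byte 0xF4 = 11110100 → 4-byte char #2 = F4 8B AC 8E.
Offset 7: leading byte 0xF4 = 11110100 → 4-byte char #3 = F4 82 8D 96.
Offset 11: leading byte 0xCA = 11001010 → 2-byte char #4 = CA A1.
Offset 13: leading byte 0xF0 = 11110000 → 4-byte char #5 = F0 90 90 94.
Offset 17: leading byte 0xEE = 11101110 → 3-byte char #6 = EE B2 B6.
Offset 20: leading byte 0xF1 = 11110001 → 4-byte char #7 = F1 9E 9F B3.
Leading byte 0xF1 = 11110001 matches 11110xxx → 4-byte sequence.
Byte 1: 0xF1 = 11110001, payload 001 (3 bits).
Byte 2: 0x9E = 10011110 (10xxxxxx ✓), payload 011110.
Byte 3: 0x9F = 10011111 (10xxxxxx ✓), payload 011111.
Byte 4: 0xB3 = 10110011 (10xxxxxx ✓), payload 110011.
Concatenate: 001011110011111110011 = 0x5E7F3 (21 bits → U+5E7F3).

U+5E7F3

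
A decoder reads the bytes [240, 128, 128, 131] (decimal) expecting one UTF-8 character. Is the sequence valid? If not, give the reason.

Leading byte 0xF0 = 11110000 → 4-byte form.
Continuation bytes all match 10xxxxxx. Payload decodes to 0x3.
But 0x3 < 0x10000, the minimum for a 4-byte sequence — this is an overlong encoding.

invalid (overlong encoding)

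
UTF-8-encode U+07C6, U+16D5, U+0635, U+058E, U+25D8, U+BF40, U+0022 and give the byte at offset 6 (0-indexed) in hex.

U+07C6 → 2-byte form DF 86 at offsets 0–1.
U+16D5 → 3-byte form E1 9B 95 at offsets 2–4.
U+0635 → 2-byte form D8 B5 at offsets 5–6.
Offset 6 falls in char 3's range; it's byte 2 of D8 B5 = 0xB5.

0xB5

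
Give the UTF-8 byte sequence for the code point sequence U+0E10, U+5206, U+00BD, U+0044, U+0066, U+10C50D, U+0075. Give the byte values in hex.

U+0E10: 3-byte form → E0 B8 90.
U+5206: 3-byte form → E5 88 86.
U+00BD: 2-byte form → C2 BD.
U+0044: 1-byte form → 44.
U+0066: 1-byte form → 66.
U+10C50D: 4-byte form → F4 8C 94 8D.
U+0075: 1-byte form → 75.
Concatenated (15 bytes): E0 B8 90 E5 88 86 C2 BD 44 66 F4 8C 94 8D 75.

E0 B8 90 E5 88 86 C2 BD 44 66 F4 8C 94 8D 75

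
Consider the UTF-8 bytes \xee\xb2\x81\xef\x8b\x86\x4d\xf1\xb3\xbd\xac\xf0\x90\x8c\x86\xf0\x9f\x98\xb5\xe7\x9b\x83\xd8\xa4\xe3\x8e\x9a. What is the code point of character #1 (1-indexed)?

U+EC81

Offset 0: leading byte 0xEE = 11101110 → 3-byte char #1 = EE B2 81.
Leading byte 0xEE = 11101110 matches 1110xxxx → 3-byte sequence.
Byte 1: 0xEE = 11101110, payload 1110 (4 bits).
Byte 2: 0xB2 = 10110010 (10xxxxxx ✓), payload 110010.
Byte 3: 0x81 = 10000001 (10xxxxxx ✓), payload 000001.
Concatenate: 1110110010000001 = 0xEC81 (16 bits → U+EC81).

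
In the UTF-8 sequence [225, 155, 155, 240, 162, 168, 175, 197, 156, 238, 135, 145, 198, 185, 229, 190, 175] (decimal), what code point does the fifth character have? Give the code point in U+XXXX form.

U+01B9

Offset 0: leading byte 0xE1 = 11100001 → 3-byte char #1 = E1 9B 9B.
Offset 3: leading byte 0xF0 = 11110000 → 4-byte char #2 = F0 A2 A8 AF.
Offset 7: leading byte 0xC5 = 11000101 → 2-byte char #3 = C5 9C.
Offset 9: leading byte 0xEE = 11101110 → 3-byte char #4 = EE 87 91.
Offset 12: leading byte 0xC6 = 11000110 → 2-byte char #5 = C6 B9.
Leading byte 0xC6 = 11000110 matches 110xxxxx → 2-byte sequence.
Byte 1: 0xC6 = 11000110, payload 00110 (5 bits).
Byte 2: 0xB9 = 10111001 (10xxxxxx ✓), payload 111001.
Concatenate: 00110111001 = 0x1B9 (11 bits → U+01B9).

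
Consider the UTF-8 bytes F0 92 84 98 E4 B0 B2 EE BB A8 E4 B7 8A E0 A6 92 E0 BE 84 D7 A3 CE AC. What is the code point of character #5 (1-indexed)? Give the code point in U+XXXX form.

U+0992

Offset 0: leading byte 0xF0 = 11110000 → 4-byte char #1 = F0 92 84 98.
Offset 4: leading byte 0xE4 = 11100100 → 3-byte char #2 = E4 B0 B2.
Offset 7: leading byte 0xEE = 11101110 → 3-byte char #3 = EE BB A8.
Offset 10: leading byte 0xE4 = 11100100 → 3-byte char #4 = E4 B7 8A.
Offset 13: leading byte 0xE0 = 11100000 → 3-byte char #5 = E0 A6 92.
Leading byte 0xE0 = 11100000 matches 1110xxxx → 3-byte sequence.
Byte 1: 0xE0 = 11100000, payload 0000 (4 bits).
Byte 2: 0xA6 = 10100110 (10xxxxxx ✓), payload 100110.
Byte 3: 0x92 = 10010010 (10xxxxxx ✓), payload 010010.
Concatenate: 0000100110010010 = 0x992 (16 bits → U+0992).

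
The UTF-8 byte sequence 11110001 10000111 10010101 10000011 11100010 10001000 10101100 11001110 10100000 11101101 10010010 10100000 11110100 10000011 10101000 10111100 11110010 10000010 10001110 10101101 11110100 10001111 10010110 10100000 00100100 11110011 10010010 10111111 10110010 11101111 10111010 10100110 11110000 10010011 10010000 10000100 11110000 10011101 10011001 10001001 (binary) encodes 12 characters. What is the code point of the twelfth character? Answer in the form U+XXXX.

Offset 0: leading byte 0xF1 = 11110001 → 4-byte char #1 = F1 87 95 83.
Offset 4: leading byte 0xE2 = 11100010 → 3-byte char #2 = E2 88 AC.
Offset 7: leading byte 0xCE = 11001110 → 2-byte char #3 = CE A0.
Offset 9: leading byte 0xED = 11101101 → 3-byte char #4 = ED 92 A0.
Offset 12: leading byte 0xF4 = 11110100 → 4-byte char #5 = F4 83 A8 BC.
Offset 16: leading byte 0xF2 = 11110010 → 4-byte char #6 = F2 82 8E AD.
Offset 20: leading byte 0xF4 = 11110100 → 4-byte char #7 = F4 8F 96 A0.
Offset 24: leading byte 0x24 = 00100100 → 1-byte char #8 = 24.
Offset 25: leading byte 0xF3 = 11110011 → 4-byte char #9 = F3 92 BF B2.
Offset 29: leading byte 0xEF = 11101111 → 3-byte char #10 = EF BA A6.
Offset 32: leading byte 0xF0 = 11110000 → 4-byte char #11 = F0 93 90 84.
Offset 36: leading byte 0xF0 = 11110000 → 4-byte char #12 = F0 9D 99 89.
Leading byte 0xF0 = 11110000 matches 11110xxx → 4-byte sequence.
Byte 1: 0xF0 = 11110000, payload 000 (3 bits).
Byte 2: 0x9D = 10011101 (10xxxxxx ✓), payload 011101.
Byte 3: 0x99 = 10011001 (10xxxxxx ✓), payload 011001.
Byte 4: 0x89 = 10001001 (10xxxxxx ✓), payload 001001.
Concatenate: 000011101011001001001 = 0x1D649 (21 bits → U+1D649).

U+1D649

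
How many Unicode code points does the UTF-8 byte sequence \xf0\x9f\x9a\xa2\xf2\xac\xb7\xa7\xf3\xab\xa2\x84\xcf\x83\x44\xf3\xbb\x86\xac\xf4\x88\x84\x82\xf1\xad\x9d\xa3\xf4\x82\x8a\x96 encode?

9

Byte at offset 0: 0xF0 = 11110000 → 4-byte char (#1). Advance 4.
Byte at offset 4: 0xF2 = 11110010 → 4-byte char (#2). Advance 4.
Byte at offset 8: 0xF3 = 11110011 → 4-byte char (#3). Advance 4.
Byte at offset 12: 0xCF = 11001111 → 2-byte char (#4). Advance 2.
Byte at offset 14: 0x44 = 01000100 → 1-byte char (#5). Advance 1.
Byte at offset 15: 0xF3 = 11110011 → 4-byte char (#6). Advance 4.
Byte at offset 19: 0xF4 = 11110100 → 4-byte char (#7). Advance 4.
Byte at offset 23: 0xF1 = 11110001 → 4-byte char (#8). Advance 4.
Byte at offset 27: 0xF4 = 11110100 → 4-byte char (#9). Advance 4.
Reached end at offset 31 after 9 code points.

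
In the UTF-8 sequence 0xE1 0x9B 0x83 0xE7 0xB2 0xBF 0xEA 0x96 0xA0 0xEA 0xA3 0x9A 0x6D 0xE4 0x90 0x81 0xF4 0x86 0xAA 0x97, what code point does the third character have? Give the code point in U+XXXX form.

U+A5A0

Offset 0: leading byte 0xE1 = 11100001 → 3-byte char #1 = E1 9B 83.
Offset 3: leading byte 0xE7 = 11100111 → 3-byte char #2 = E7 B2 BF.
Offset 6: leading byte 0xEA = 11101010 → 3-byte char #3 = EA 96 A0.
Leading byte 0xEA = 11101010 matches 1110xxxx → 3-byte sequence.
Byte 1: 0xEA = 11101010, payload 1010 (4 bits).
Byte 2: 0x96 = 10010110 (10xxxxxx ✓), payload 010110.
Byte 3: 0xA0 = 10100000 (10xxxxxx ✓), payload 100000.
Concatenate: 1010010110100000 = 0xA5A0 (16 bits → U+A5A0).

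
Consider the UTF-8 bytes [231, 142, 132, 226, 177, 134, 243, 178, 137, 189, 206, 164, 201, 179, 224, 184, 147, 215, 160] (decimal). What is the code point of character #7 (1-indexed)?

U+05E0

Offset 0: leading byte 0xE7 = 11100111 → 3-byte char #1 = E7 8E 84.
Offset 3: leading byte 0xE2 = 11100010 → 3-byte char #2 = E2 B1 86.
Offset 6: leading byte 0xF3 = 11110011 → 4-byte char #3 = F3 B2 89 BD.
Offset 10: leading byte 0xCE = 11001110 → 2-byte char #4 = CE A4.
Offset 12: leading byte 0xC9 = 11001001 → 2-byte char #5 = C9 B3.
Offset 14: leading byte 0xE0 = 11100000 → 3-byte char #6 = E0 B8 93.
Offset 17: leading byte 0xD7 = 11010111 → 2-byte char #7 = D7 A0.
Leading byte 0xD7 = 11010111 matches 110xxxxx → 2-byte sequence.
Byte 1: 0xD7 = 11010111, payload 10111 (5 bits).
Byte 2: 0xA0 = 10100000 (10xxxxxx ✓), payload 100000.
Concatenate: 10111100000 = 0x5E0 (11 bits → U+05E0).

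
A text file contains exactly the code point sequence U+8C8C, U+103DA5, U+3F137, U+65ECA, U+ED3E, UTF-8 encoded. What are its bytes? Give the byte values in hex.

U+8C8C: 3-byte form → E8 B2 8C.
U+103DA5: 4-byte form → F4 83 B6 A5.
U+3F137: 4-byte form → F0 BF 84 B7.
U+65ECA: 4-byte form → F1 A5 BB 8A.
U+ED3E: 3-byte form → EE B4 BE.
Concatenated (18 bytes): E8 B2 8C F4 83 B6 A5 F0 BF 84 B7 F1 A5 BB 8A EE B4 BE.

E8 B2 8C F4 83 B6 A5 F0 BF 84 B7 F1 A5 BB 8A EE B4 BE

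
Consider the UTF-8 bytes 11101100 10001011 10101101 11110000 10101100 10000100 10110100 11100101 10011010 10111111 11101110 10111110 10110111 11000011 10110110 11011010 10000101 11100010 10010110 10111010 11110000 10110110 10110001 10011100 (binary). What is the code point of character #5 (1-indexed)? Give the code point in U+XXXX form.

Offset 0: leading byte 0xEC = 11101100 → 3-byte char #1 = EC 8B AD.
Offset 3: leading byte 0xF0 = 11110000 → 4-byte char #2 = F0 AC 84 B4.
Offset 7: leading byte 0xE5 = 11100101 → 3-byte char #3 = E5 9A BF.
Offset 10: leading byte 0xEE = 11101110 → 3-byte char #4 = EE BE B7.
Offset 13: leading byte 0xC3 = 11000011 → 2-byte char #5 = C3 B6.
Leading byte 0xC3 = 11000011 matches 110xxxxx → 2-byte sequence.
Byte 1: 0xC3 = 11000011, payload 00011 (5 bits).
Byte 2: 0xB6 = 10110110 (10xxxxxx ✓), payload 110110.
Concatenate: 00011110110 = 0xF6 (11 bits → U+00F6).

U+00F6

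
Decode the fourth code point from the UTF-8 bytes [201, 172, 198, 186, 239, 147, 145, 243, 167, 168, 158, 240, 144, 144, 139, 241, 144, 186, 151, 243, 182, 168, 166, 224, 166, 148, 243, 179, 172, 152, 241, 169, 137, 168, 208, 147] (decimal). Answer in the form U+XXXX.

U+E7A1E

Offset 0: leading byte 0xC9 = 11001001 → 2-byte char #1 = C9 AC.
Offset 2: leading byte 0xC6 = 11000110 → 2-byte char #2 = C6 BA.
Offset 4: leading byte 0xEF = 11101111 → 3-byte char #3 = EF 93 91.
Offset 7: leading byte 0xF3 = 11110011 → 4-byte char #4 = F3 A7 A8 9E.
Leading byte 0xF3 = 11110011 matches 11110xxx → 4-byte sequence.
Byte 1: 0xF3 = 11110011, payload 011 (3 bits).
Byte 2: 0xA7 = 10100111 (10xxxxxx ✓), payload 100111.
Byte 3: 0xA8 = 10101000 (10xxxxxx ✓), payload 101000.
Byte 4: 0x9E = 10011110 (10xxxxxx ✓), payload 011110.
Concatenate: 011100111101000011110 = 0xE7A1E (21 bits → U+E7A1E).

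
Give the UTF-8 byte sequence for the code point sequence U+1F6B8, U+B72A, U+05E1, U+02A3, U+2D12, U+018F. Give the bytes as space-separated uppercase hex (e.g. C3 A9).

U+1F6B8: 4-byte form → F0 9F 9A B8.
U+B72A: 3-byte form → EB 9C AA.
U+05E1: 2-byte form → D7 A1.
U+02A3: 2-byte form → CA A3.
U+2D12: 3-byte form → E2 B4 92.
U+018F: 2-byte form → C6 8F.
Concatenated (16 bytes): F0 9F 9A B8 EB 9C AA D7 A1 CA A3 E2 B4 92 C6 8F.

F0 9F 9A B8 EB 9C AA D7 A1 CA A3 E2 B4 92 C6 8F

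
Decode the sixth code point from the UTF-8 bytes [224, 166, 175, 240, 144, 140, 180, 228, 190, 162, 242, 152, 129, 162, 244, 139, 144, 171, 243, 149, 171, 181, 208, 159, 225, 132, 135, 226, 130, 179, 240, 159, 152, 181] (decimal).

Offset 0: leading byte 0xE0 = 11100000 → 3-byte char #1 = E0 A6 AF.
Offset 3: leading byte 0xF0 = 11110000 → 4-byte char #2 = F0 90 8C B4.
Offset 7: leading byte 0xE4 = 11100100 → 3-byte char #3 = E4 BE A2.
Offset 10: leading byte 0xF2 = 11110010 → 4-byte char #4 = F2 98 81 A2.
Offset 14: leading byte 0xF4 = 11110100 → 4-byte char #5 = F4 8B 90 AB.
Offset 18: leading byte 0xF3 = 11110011 → 4-byte char #6 = F3 95 AB B5.
Leading byte 0xF3 = 11110011 matches 11110xxx → 4-byte sequence.
Byte 1: 0xF3 = 11110011, payload 011 (3 bits).
Byte 2: 0x95 = 10010101 (10xxxxxx ✓), payload 010101.
Byte 3: 0xAB = 10101011 (10xxxxxx ✓), payload 101011.
Byte 4: 0xB5 = 10110101 (10xxxxxx ✓), payload 110101.
Concatenate: 011010101101011110101 = 0xD5AF5 (21 bits → U+D5AF5).

U+D5AF5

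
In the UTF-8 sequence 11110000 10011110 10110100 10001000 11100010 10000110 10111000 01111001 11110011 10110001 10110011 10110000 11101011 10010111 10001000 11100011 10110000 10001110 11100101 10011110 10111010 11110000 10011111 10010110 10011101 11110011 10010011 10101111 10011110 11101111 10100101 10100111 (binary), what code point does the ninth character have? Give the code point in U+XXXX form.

Offset 0: leading byte 0xF0 = 11110000 → 4-byte char #1 = F0 9E B4 88.
Offset 4: leading byte 0xE2 = 11100010 → 3-byte char #2 = E2 86 B8.
Offset 7: leading byte 0x79 = 01111001 → 1-byte char #3 = 79.
Offset 8: leading byte 0xF3 = 11110011 → 4-byte char #4 = F3 B1 B3 B0.
Offset 12: leading byte 0xEB = 11101011 → 3-byte char #5 = EB 97 88.
Offset 15: leading byte 0xE3 = 11100011 → 3-byte char #6 = E3 B0 8E.
Offset 18: leading byte 0xE5 = 11100101 → 3-byte char #7 = E5 9E BA.
Offset 21: leading byte 0xF0 = 11110000 → 4-byte char #8 = F0 9F 96 9D.
Offset 25: leading byte 0xF3 = 11110011 → 4-byte char #9 = F3 93 AF 9E.
Leading byte 0xF3 = 11110011 matches 11110xxx → 4-byte sequence.
Byte 1: 0xF3 = 11110011, payload 011 (3 bits).
Byte 2: 0x93 = 10010011 (10xxxxxx ✓), payload 010011.
Byte 3: 0xAF = 10101111 (10xxxxxx ✓), payload 101111.
Byte 4: 0x9E = 10011110 (10xxxxxx ✓), payload 011110.
Concatenate: 011010011101111011110 = 0xD3BDE (21 bits → U+D3BDE).

U+D3BDE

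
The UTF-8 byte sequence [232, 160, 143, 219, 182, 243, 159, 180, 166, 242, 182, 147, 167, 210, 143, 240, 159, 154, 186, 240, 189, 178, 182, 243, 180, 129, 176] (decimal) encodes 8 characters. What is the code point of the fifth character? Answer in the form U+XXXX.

Offset 0: leading byte 0xE8 = 11101000 → 3-byte char #1 = E8 A0 8F.
Offset 3: leading byte 0xDB = 11011011 → 2-byte char #2 = DB B6.
Offset 5: leading byte 0xF3 = 11110011 → 4-byte char #3 = F3 9F B4 A6.
Offset 9: leading byte 0xF2 = 11110010 → 4-byte char #4 = F2 B6 93 A7.
Offset 13: leading byte 0xD2 = 11010010 → 2-byte char #5 = D2 8F.
Leading byte 0xD2 = 11010010 matches 110xxxxx → 2-byte sequence.
Byte 1: 0xD2 = 11010010, payload 10010 (5 bits).
Byte 2: 0x8F = 10001111 (10xxxxxx ✓), payload 001111.
Concatenate: 10010001111 = 0x48F (11 bits → U+048F).

U+048F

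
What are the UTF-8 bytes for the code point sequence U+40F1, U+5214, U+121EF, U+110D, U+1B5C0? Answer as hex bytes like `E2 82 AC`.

E4 83 B1 E5 88 94 F0 92 87 AF E1 84 8D F0 9B 97 80

U+40F1: 3-byte form → E4 83 B1.
U+5214: 3-byte form → E5 88 94.
U+121EF: 4-byte form → F0 92 87 AF.
U+110D: 3-byte form → E1 84 8D.
U+1B5C0: 4-byte form → F0 9B 97 80.
Concatenated (17 bytes): E4 83 B1 E5 88 94 F0 92 87 AF E1 84 8D F0 9B 97 80.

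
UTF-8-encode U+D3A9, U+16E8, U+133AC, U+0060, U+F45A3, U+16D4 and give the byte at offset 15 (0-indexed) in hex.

U+D3A9 → 3-byte form ED 8E A9 at offsets 0–2.
U+16E8 → 3-byte form E1 9B A8 at offsets 3–5.
U+133AC → 4-byte form F0 93 8E AC at offsets 6–9.
U+0060 → 1-byte form 60 at offsets 10–10.
U+F45A3 → 4-byte form F3 B4 96 A3 at offsets 11–14.
U+16D4 → 3-byte form E1 9B 94 at offsets 15–17.
Offset 15 falls in char 6's range; it's byte 1 of E1 9B 94 = 0xE1.

0xE1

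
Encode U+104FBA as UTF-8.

U+104FBA = 0x104FBA = 1068986 decimal. In range U+10000–U+10FFFF → 4-byte form: 11110xxx 10xxxxxx 10xxxxxx 10xxxxxx.
Binary (21 bits): 100000100111110111010.
Split 3+6+6+6: 100 | 000100 | 111110 | 111010.
Byte 1: 11110100 = 0xF4.
Byte 2: 10000100 = 0x84.
Byte 3: 10111110 = 0xBE.
Byte 4: 10111010 = 0xBA.

F4 84 BE BA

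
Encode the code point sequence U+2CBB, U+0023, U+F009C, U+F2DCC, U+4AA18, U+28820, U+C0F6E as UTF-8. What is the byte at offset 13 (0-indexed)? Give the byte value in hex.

0x8A

U+2CBB → 3-byte form E2 B2 BB at offsets 0–2.
U+0023 → 1-byte form 23 at offsets 3–3.
U+F009C → 4-byte form F3 B0 82 9C at offsets 4–7.
U+F2DCC → 4-byte form F3 B2 B7 8C at offsets 8–11.
U+4AA18 → 4-byte form F1 8A A8 98 at offsets 12–15.
Offset 13 falls in char 5's range; it's byte 2 of F1 8A A8 98 = 0x8A.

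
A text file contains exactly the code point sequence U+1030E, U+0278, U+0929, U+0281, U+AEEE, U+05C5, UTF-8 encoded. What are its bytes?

F0 90 8C 8E C9 B8 E0 A4 A9 CA 81 EA BB AE D7 85

U+1030E: 4-byte form → F0 90 8C 8E.
U+0278: 2-byte form → C9 B8.
U+0929: 3-byte form → E0 A4 A9.
U+0281: 2-byte form → CA 81.
U+AEEE: 3-byte form → EA BB AE.
U+05C5: 2-byte form → D7 85.
Concatenated (16 bytes): F0 90 8C 8E C9 B8 E0 A4 A9 CA 81 EA BB AE D7 85.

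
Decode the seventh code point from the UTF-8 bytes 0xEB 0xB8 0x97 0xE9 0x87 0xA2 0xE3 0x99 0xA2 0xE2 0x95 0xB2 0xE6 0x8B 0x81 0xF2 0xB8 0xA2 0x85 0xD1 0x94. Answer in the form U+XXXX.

Offset 0: leading byte 0xEB = 11101011 → 3-byte char #1 = EB B8 97.
Offset 3: leading byte 0xE9 = 11101001 → 3-byte char #2 = E9 87 A2.
Offset 6: leading byte 0xE3 = 11100011 → 3-byte char #3 = E3 99 A2.
Offset 9: leading byte 0xE2 = 11100010 → 3-byte char #4 = E2 95 B2.
Offset 12: leading byte 0xE6 = 11100110 → 3-byte char #5 = E6 8B 81.
Offset 15: leading byte 0xF2 = 11110010 → 4-byte char #6 = F2 B8 A2 85.
Offset 19: leading byte 0xD1 = 11010001 → 2-byte char #7 = D1 94.
Leading byte 0xD1 = 11010001 matches 110xxxxx → 2-byte sequence.
Byte 1: 0xD1 = 11010001, payload 10001 (5 bits).
Byte 2: 0x94 = 10010100 (10xxxxxx ✓), payload 010100.
Concatenate: 10001010100 = 0x454 (11 bits → U+0454).

U+0454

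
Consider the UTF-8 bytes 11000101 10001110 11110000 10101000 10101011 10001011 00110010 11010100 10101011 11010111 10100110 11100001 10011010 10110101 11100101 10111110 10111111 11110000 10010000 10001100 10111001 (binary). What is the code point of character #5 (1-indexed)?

Offset 0: leading byte 0xC5 = 11000101 → 2-byte char #1 = C5 8E.
Offset 2: leading byte 0xF0 = 11110000 → 4-byte char #2 = F0 A8 AB 8B.
Offset 6: leading byte 0x32 = 00110010 → 1-byte char #3 = 32.
Offset 7: leading byte 0xD4 = 11010100 → 2-byte char #4 = D4 AB.
Offset 9: leading byte 0xD7 = 11010111 → 2-byte char #5 = D7 A6.
Leading byte 0xD7 = 11010111 matches 110xxxxx → 2-byte sequence.
Byte 1: 0xD7 = 11010111, payload 10111 (5 bits).
Byte 2: 0xA6 = 10100110 (10xxxxxx ✓), payload 100110.
Concatenate: 10111100110 = 0x5E6 (11 bits → U+05E6).

U+05E6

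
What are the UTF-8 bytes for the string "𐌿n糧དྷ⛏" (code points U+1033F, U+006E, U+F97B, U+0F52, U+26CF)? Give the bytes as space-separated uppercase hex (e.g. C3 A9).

U+1033F: 4-byte form → F0 90 8C BF.
U+006E: 1-byte form → 6E.
U+F97B: 3-byte form → EF A5 BB.
U+0F52: 3-byte form → E0 BD 92.
U+26CF: 3-byte form → E2 9B 8F.
Concatenated (14 bytes): F0 90 8C BF 6E EF A5 BB E0 BD 92 E2 9B 8F.

F0 90 8C BF 6E EF A5 BB E0 BD 92 E2 9B 8F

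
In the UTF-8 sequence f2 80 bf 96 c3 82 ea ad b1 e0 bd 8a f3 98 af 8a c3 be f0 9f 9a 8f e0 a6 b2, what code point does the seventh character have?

U+1F68F

Offset 0: leading byte 0xF2 = 11110010 → 4-byte char #1 = F2 80 BF 96.
Offset 4: leading byte 0xC3 = 11000011 → 2-byte char #2 = C3 82.
Offset 6: leading byte 0xEA = 11101010 → 3-byte char #3 = EA AD B1.
Offset 9: leading byte 0xE0 = 11100000 → 3-byte char #4 = E0 BD 8A.
Offset 12: leading byte 0xF3 = 11110011 → 4-byte char #5 = F3 98 AF 8A.
Offset 16: leading byte 0xC3 = 11000011 → 2-byte char #6 = C3 BE.
Offset 18: leading byte 0xF0 = 11110000 → 4-byte char #7 = F0 9F 9A 8F.
Leading byte 0xF0 = 11110000 matches 11110xxx → 4-byte sequence.
Byte 1: 0xF0 = 11110000, payload 000 (3 bits).
Byte 2: 0x9F = 10011111 (10xxxxxx ✓), payload 011111.
Byte 3: 0x9A = 10011010 (10xxxxxx ✓), payload 011010.
Byte 4: 0x8F = 10001111 (10xxxxxx ✓), payload 001111.
Concatenate: 000011111011010001111 = 0x1F68F (21 bits → U+1F68F).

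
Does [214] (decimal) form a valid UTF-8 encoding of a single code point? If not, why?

Leading byte 0xD6 = 11010110 → 2-byte form, but only 1 byte is present.

invalid (sequence truncated)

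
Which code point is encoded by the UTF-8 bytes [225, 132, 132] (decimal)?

U+1104

Leading byte 0xE1 = 11100001 matches 1110xxxx → 3-byte sequence.
Byte 1: 0xE1 = 11100001, payload 0001 (4 bits).
Byte 2: 0x84 = 10000100 (10xxxxxx ✓), payload 000100.
Byte 3: 0x84 = 10000100 (10xxxxxx ✓), payload 000100.
Concatenate: 0001000100000100 = 0x1104 (16 bits → U+1104).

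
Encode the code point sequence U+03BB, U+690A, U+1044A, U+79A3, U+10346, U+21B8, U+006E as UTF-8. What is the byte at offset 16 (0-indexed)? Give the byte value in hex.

0xE2

U+03BB → 2-byte form CE BB at offsets 0–1.
U+690A → 3-byte form E6 A4 8A at offsets 2–4.
U+1044A → 4-byte form F0 90 91 8A at offsets 5–8.
U+79A3 → 3-byte form E7 A6 A3 at offsets 9–11.
U+10346 → 4-byte form F0 90 8D 86 at offsets 12–15.
U+21B8 → 3-byte form E2 86 B8 at offsets 16–18.
Offset 16 falls in char 6's range; it's byte 1 of E2 86 B8 = 0xE2.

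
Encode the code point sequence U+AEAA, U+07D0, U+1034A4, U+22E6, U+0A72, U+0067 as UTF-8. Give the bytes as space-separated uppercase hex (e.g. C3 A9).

U+AEAA: 3-byte form → EA BA AA.
U+07D0: 2-byte form → DF 90.
U+1034A4: 4-byte form → F4 83 92 A4.
U+22E6: 3-byte form → E2 8B A6.
U+0A72: 3-byte form → E0 A9 B2.
U+0067: 1-byte form → 67.
Concatenated (16 bytes): EA BA AA DF 90 F4 83 92 A4 E2 8B A6 E0 A9 B2 67.

EA BA AA DF 90 F4 83 92 A4 E2 8B A6 E0 A9 B2 67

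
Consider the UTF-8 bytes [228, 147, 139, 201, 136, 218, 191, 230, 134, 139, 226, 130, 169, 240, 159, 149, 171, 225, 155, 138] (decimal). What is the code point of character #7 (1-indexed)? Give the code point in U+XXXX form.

Offset 0: leading byte 0xE4 = 11100100 → 3-byte char #1 = E4 93 8B.
Offset 3: leading byte 0xC9 = 11001001 → 2-byte char #2 = C9 88.
Offset 5: leading byte 0xDA = 11011010 → 2-byte char #3 = DA BF.
Offset 7: leading byte 0xE6 = 11100110 → 3-byte char #4 = E6 86 8B.
Offset 10: leading byte 0xE2 = 11100010 → 3-byte char #5 = E2 82 A9.
Offset 13: leading byte 0xF0 = 11110000 → 4-byte char #6 = F0 9F 95 AB.
Offset 17: leading byte 0xE1 = 11100001 → 3-byte char #7 = E1 9B 8A.
Leading byte 0xE1 = 11100001 matches 1110xxxx → 3-byte sequence.
Byte 1: 0xE1 = 11100001, payload 0001 (4 bits).
Byte 2: 0x9B = 10011011 (10xxxxxx ✓), payload 011011.
Byte 3: 0x8A = 10001010 (10xxxxxx ✓), payload 001010.
Concatenate: 0001011011001010 = 0x16CA (16 bits → U+16CA).

U+16CA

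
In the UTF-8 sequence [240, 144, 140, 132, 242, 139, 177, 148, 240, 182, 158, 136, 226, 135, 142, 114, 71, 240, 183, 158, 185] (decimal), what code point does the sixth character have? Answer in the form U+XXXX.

Offset 0: leading byte 0xF0 = 11110000 → 4-byte char #1 = F0 90 8C 84.
Offset 4: leading byte 0xF2 = 11110010 → 4-byte char #2 = F2 8B B1 94.
Offset 8: leading byte 0xF0 = 11110000 → 4-byte char #3 = F0 B6 9E 88.
Offset 12: leading byte 0xE2 = 11100010 → 3-byte char #4 = E2 87 8E.
Offset 15: leading byte 0x72 = 01110010 → 1-byte char #5 = 72.
Offset 16: leading byte 0x47 = 01000111 → 1-byte char #6 = 47.
Leading byte 0x47 = 01000111 matches 0xxxxxxx → 1-byte sequence.
Byte 1: 0x47 = 01000111, payload 1000111 (7 bits).
Concatenate: 1000111 = 0x47 (7 bits → U+0047).

U+0047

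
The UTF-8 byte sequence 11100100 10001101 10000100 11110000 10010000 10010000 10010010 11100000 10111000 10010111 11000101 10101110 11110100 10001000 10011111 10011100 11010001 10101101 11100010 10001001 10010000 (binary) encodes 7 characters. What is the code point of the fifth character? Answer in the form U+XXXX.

U+1087DC

Offset 0: leading byte 0xE4 = 11100100 → 3-byte char #1 = E4 8D 84.
Offset 3: leading byte 0xF0 = 11110000 → 4-byte char #2 = F0 90 90 92.
Offset 7: leading byte 0xE0 = 11100000 → 3-byte char #3 = E0 B8 97.
Offset 10: leading byte 0xC5 = 11000101 → 2-byte char #4 = C5 AE.
Offset 12: leading byte 0xF4 = 11110100 → 4-byte char #5 = F4 88 9F 9C.
Leading byte 0xF4 = 11110100 matches 11110xxx → 4-byte sequence.
Byte 1: 0xF4 = 11110100, payload 100 (3 bits).
Byte 2: 0x88 = 10001000 (10xxxxxx ✓), payload 001000.
Byte 3: 0x9F = 10011111 (10xxxxxx ✓), payload 011111.
Byte 4: 0x9C = 10011100 (10xxxxxx ✓), payload 011100.
Concatenate: 100001000011111011100 = 0x1087DC (21 bits → U+1087DC).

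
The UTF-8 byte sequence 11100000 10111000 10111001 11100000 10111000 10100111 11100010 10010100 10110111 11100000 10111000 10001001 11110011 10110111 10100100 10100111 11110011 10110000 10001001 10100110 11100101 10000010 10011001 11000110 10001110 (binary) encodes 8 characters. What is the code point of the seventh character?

U+5099

Offset 0: leading byte 0xE0 = 11100000 → 3-byte char #1 = E0 B8 B9.
Offset 3: leading byte 0xE0 = 11100000 → 3-byte char #2 = E0 B8 A7.
Offset 6: leading byte 0xE2 = 11100010 → 3-byte char #3 = E2 94 B7.
Offset 9: leading byte 0xE0 = 11100000 → 3-byte char #4 = E0 B8 89.
Offset 12: leading byte 0xF3 = 11110011 → 4-byte char #5 = F3 B7 A4 A7.
Offset 16: leading byte 0xF3 = 11110011 → 4-byte char #6 = F3 B0 89 A6.
Offset 20: leading byte 0xE5 = 11100101 → 3-byte char #7 = E5 82 99.
Leading byte 0xE5 = 11100101 matches 1110xxxx → 3-byte sequence.
Byte 1: 0xE5 = 11100101, payload 0101 (4 bits).
Byte 2: 0x82 = 10000010 (10xxxxxx ✓), payload 000010.
Byte 3: 0x99 = 10011001 (10xxxxxx ✓), payload 011001.
Concatenate: 0101000010011001 = 0x5099 (16 bits → U+5099).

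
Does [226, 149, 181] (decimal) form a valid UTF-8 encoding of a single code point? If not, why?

Leading byte 0xE2 = 11100010 → 3-byte form.
Continuation bytes 0x95=10010101, 0xB5=10110101 all match 10xxxxxx.
Decoded value 0x2575 is ≥ 0x800 (shortest form) and not a surrogate.

valid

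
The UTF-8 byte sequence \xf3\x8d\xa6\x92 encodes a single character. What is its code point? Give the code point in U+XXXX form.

Leading byte 0xF3 = 11110011 matches 11110xxx → 4-byte sequence.
Byte 1: 0xF3 = 11110011, payload 011 (3 bits).
Byte 2: 0x8D = 10001101 (10xxxxxx ✓), payload 001101.
Byte 3: 0xA6 = 10100110 (10xxxxxx ✓), payload 100110.
Byte 4: 0x92 = 10010010 (10xxxxxx ✓), payload 010010.
Concatenate: 011001101100110010010 = 0xCD992 (21 bits → U+CD992).

U+CD992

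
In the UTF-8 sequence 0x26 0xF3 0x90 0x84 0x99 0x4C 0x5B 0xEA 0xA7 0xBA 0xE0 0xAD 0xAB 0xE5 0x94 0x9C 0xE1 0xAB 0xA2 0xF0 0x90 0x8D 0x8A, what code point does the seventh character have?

Offset 0: leading byte 0x26 = 00100110 → 1-byte char #1 = 26.
Offset 1: leading byte 0xF3 = 11110011 → 4-byte char #2 = F3 90 84 99.
Offset 5: leading byte 0x4C = 01001100 → 1-byte char #3 = 4C.
Offset 6: leading byte 0x5B = 01011011 → 1-byte char #4 = 5B.
Offset 7: leading byte 0xEA = 11101010 → 3-byte char #5 = EA A7 BA.
Offset 10: leading byte 0xE0 = 11100000 → 3-byte char #6 = E0 AD AB.
Offset 13: leading byte 0xE5 = 11100101 → 3-byte char #7 = E5 94 9C.
Leading byte 0xE5 = 11100101 matches 1110xxxx → 3-byte sequence.
Byte 1: 0xE5 = 11100101, payload 0101 (4 bits).
Byte 2: 0x94 = 10010100 (10xxxxxx ✓), payload 010100.
Byte 3: 0x9C = 10011100 (10xxxxxx ✓), payload 011100.
Concatenate: 0101010100011100 = 0x551C (16 bits → U+551C).

U+551C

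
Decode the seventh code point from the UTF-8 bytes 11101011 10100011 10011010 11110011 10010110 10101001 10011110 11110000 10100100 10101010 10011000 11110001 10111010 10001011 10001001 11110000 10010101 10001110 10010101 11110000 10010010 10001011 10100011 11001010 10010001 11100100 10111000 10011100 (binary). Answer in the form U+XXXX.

U+0291

Offset 0: leading byte 0xEB = 11101011 → 3-byte char #1 = EB A3 9A.
Offset 3: leading byte 0xF3 = 11110011 → 4-byte char #2 = F3 96 A9 9E.
Offset 7: leading byte 0xF0 = 11110000 → 4-byte char #3 = F0 A4 AA 98.
Offset 11: leading byte 0xF1 = 11110001 → 4-byte char #4 = F1 BA 8B 89.
Offset 15: leading byte 0xF0 = 11110000 → 4-byte char #5 = F0 95 8E 95.
Offset 19: leading byte 0xF0 = 11110000 → 4-byte char #6 = F0 92 8B A3.
Offset 23: leading byte 0xCA = 11001010 → 2-byte char #7 = CA 91.
Leading byte 0xCA = 11001010 matches 110xxxxx → 2-byte sequence.
Byte 1: 0xCA = 11001010, payload 01010 (5 bits).
Byte 2: 0x91 = 10010001 (10xxxxxx ✓), payload 010001.
Concatenate: 01010010001 = 0x291 (11 bits → U+0291).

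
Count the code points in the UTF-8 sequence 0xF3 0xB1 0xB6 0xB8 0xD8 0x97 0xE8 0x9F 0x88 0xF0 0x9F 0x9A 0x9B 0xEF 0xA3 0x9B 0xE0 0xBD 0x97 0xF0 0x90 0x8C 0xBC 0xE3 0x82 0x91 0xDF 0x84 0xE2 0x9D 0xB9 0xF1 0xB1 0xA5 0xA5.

Byte at offset 0: 0xF3 = 11110011 → 4-byte char (#1). Advance 4.
Byte at offset 4: 0xD8 = 11011000 → 2-byte char (#2). Advance 2.
Byte at offset 6: 0xE8 = 11101000 → 3-byte char (#3). Advance 3.
Byte at offset 9: 0xF0 = 11110000 → 4-byte char (#4). Advance 4.
Byte at offset 13: 0xEF = 11101111 → 3-byte char (#5). Advance 3.
Byte at offset 16: 0xE0 = 11100000 → 3-byte char (#6). Advance 3.
Byte at offset 19: 0xF0 = 11110000 → 4-byte char (#7). Advance 4.
Byte at offset 23: 0xE3 = 11100011 → 3-byte char (#8). Advance 3.
Byte at offset 26: 0xDF = 11011111 → 2-byte char (#9). Advance 2.
Byte at offset 28: 0xE2 = 11100010 → 3-byte char (#10). Advance 3.
Byte at offset 31: 0xF1 = 11110001 → 4-byte char (#11). Advance 4.
Reached end at offset 35 after 11 code points.

11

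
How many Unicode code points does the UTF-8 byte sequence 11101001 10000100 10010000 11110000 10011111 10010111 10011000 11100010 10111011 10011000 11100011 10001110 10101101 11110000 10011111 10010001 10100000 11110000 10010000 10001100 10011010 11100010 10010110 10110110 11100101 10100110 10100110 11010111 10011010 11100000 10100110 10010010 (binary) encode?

10

Byte at offset 0: 0xE9 = 11101001 → 3-byte char (#1). Advance 3.
Byte at offset 3: 0xF0 = 11110000 → 4-byte char (#2). Advance 4.
Byte at offset 7: 0xE2 = 11100010 → 3-byte char (#3). Advance 3.
Byte at offset 10: 0xE3 = 11100011 → 3-byte char (#4). Advance 3.
Byte at offset 13: 0xF0 = 11110000 → 4-byte char (#5). Advance 4.
Byte at offset 17: 0xF0 = 11110000 → 4-byte char (#6). Advance 4.
Byte at offset 21: 0xE2 = 11100010 → 3-byte char (#7). Advance 3.
Byte at offset 24: 0xE5 = 11100101 → 3-byte char (#8). Advance 3.
Byte at offset 27: 0xD7 = 11010111 → 2-byte char (#9). Advance 2.
Byte at offset 29: 0xE0 = 11100000 → 3-byte char (#10). Advance 3.
Reached end at offset 32 after 10 code points.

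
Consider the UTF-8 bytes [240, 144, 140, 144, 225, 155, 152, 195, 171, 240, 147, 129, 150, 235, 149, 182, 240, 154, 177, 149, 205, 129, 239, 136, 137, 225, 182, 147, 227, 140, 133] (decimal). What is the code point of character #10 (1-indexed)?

U+3305

Offset 0: leading byte 0xF0 = 11110000 → 4-byte char #1 = F0 90 8C 90.
Offset 4: leading byte 0xE1 = 11100001 → 3-byte char #2 = E1 9B 98.
Offset 7: leading byte 0xC3 = 11000011 → 2-byte char #3 = C3 AB.
Offset 9: leading byte 0xF0 = 11110000 → 4-byte char #4 = F0 93 81 96.
Offset 13: leading byte 0xEB = 11101011 → 3-byte char #5 = EB 95 B6.
Offset 16: leading byte 0xF0 = 11110000 → 4-byte char #6 = F0 9A B1 95.
Offset 20: leading byte 0xCD = 11001101 → 2-byte char #7 = CD 81.
Offset 22: leading byte 0xEF = 11101111 → 3-byte char #8 = EF 88 89.
Offset 25: leading byte 0xE1 = 11100001 → 3-byte char #9 = E1 B6 93.
Offset 28: leading byte 0xE3 = 11100011 → 3-byte char #10 = E3 8C 85.
Leading byte 0xE3 = 11100011 matches 1110xxxx → 3-byte sequence.
Byte 1: 0xE3 = 11100011, payload 0011 (4 bits).
Byte 2: 0x8C = 10001100 (10xxxxxx ✓), payload 001100.
Byte 3: 0x85 = 10000101 (10xxxxxx ✓), payload 000101.
Concatenate: 0011001100000101 = 0x3305 (16 bits → U+3305).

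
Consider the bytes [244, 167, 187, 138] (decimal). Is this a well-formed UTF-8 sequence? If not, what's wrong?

Leading byte 0xF4 = 11110100 → 4-byte form.
Payload = 0x127ECA, which exceeds U+10FFFF, the maximum Unicode code point. (Leading bytes F5–FF, or F4 followed by ≥ 0x90, are invalid.)

invalid (encodes a value above U+10FFFF)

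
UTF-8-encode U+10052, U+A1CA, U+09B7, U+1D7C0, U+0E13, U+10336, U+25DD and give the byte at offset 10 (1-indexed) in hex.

0xB7

1-indexed offset 10 is 0-indexed offset 9.
U+10052 → 4-byte form F0 90 81 92 at offsets 0–3.
U+A1CA → 3-byte form EA 87 8A at offsets 4–6.
U+09B7 → 3-byte form E0 A6 B7 at offsets 7–9.
Offset 9 falls in char 3's range; it's byte 3 of E0 A6 B7 = 0xB7.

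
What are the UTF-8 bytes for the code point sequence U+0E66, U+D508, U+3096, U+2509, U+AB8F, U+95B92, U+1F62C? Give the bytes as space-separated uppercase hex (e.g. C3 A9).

E0 B9 A6 ED 94 88 E3 82 96 E2 94 89 EA AE 8F F2 95 AE 92 F0 9F 98 AC

U+0E66: 3-byte form → E0 B9 A6.
U+D508: 3-byte form → ED 94 88.
U+3096: 3-byte form → E3 82 96.
U+2509: 3-byte form → E2 94 89.
U+AB8F: 3-byte form → EA AE 8F.
U+95B92: 4-byte form → F2 95 AE 92.
U+1F62C: 4-byte form → F0 9F 98 AC.
Concatenated (23 bytes): E0 B9 A6 ED 94 88 E3 82 96 E2 94 89 EA AE 8F F2 95 AE 92 F0 9F 98 AC.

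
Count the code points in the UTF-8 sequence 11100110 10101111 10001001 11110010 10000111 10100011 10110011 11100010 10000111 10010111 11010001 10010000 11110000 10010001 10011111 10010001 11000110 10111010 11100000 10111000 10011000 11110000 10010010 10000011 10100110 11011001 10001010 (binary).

Byte at offset 0: 0xE6 = 11100110 → 3-byte char (#1). Advance 3.
Byte at offset 3: 0xF2 = 11110010 → 4-byte char (#2). Advance 4.
Byte at offset 7: 0xE2 = 11100010 → 3-byte char (#3). Advance 3.
Byte at offset 10: 0xD1 = 11010001 → 2-byte char (#4). Advance 2.
Byte at offset 12: 0xF0 = 11110000 → 4-byte char (#5). Advance 4.
Byte at offset 16: 0xC6 = 11000110 → 2-byte char (#6). Advance 2.
Byte at offset 18: 0xE0 = 11100000 → 3-byte char (#7). Advance 3.
Byte at offset 21: 0xF0 = 11110000 → 4-byte char (#8). Advance 4.
Byte at offset 25: 0xD9 = 11011001 → 2-byte char (#9). Advance 2.
Reached end at offset 27 after 9 code points.

9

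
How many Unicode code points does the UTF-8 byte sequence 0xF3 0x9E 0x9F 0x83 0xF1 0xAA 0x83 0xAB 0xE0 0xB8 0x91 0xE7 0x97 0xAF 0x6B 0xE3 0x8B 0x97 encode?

Byte at offset 0: 0xF3 = 11110011 → 4-byte char (#1). Advance 4.
Byte at offset 4: 0xF1 = 11110001 → 4-byte char (#2). Advance 4.
Byte at offset 8: 0xE0 = 11100000 → 3-byte char (#3). Advance 3.
Byte at offset 11: 0xE7 = 11100111 → 3-byte char (#4). Advance 3.
Byte at offset 14: 0x6B = 01101011 → 1-byte char (#5). Advance 1.
Byte at offset 15: 0xE3 = 11100011 → 3-byte char (#6). Advance 3.
Reached end at offset 18 after 6 code points.

6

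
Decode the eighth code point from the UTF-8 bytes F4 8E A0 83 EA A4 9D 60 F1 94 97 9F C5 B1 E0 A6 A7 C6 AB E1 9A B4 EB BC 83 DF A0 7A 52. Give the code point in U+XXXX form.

U+16B4

Offset 0: leading byte 0xF4 = 11110100 → 4-byte char #1 = F4 8E A0 83.
Offset 4: leading byte 0xEA = 11101010 → 3-byte char #2 = EA A4 9D.
Offset 7: leading byte 0x60 = 01100000 → 1-byte char #3 = 60.
Offset 8: leading byte 0xF1 = 11110001 → 4-byte char #4 = F1 94 97 9F.
Offset 12: leading byte 0xC5 = 11000101 → 2-byte char #5 = C5 B1.
Offset 14: leading byte 0xE0 = 11100000 → 3-byte char #6 = E0 A6 A7.
Offset 17: leading byte 0xC6 = 11000110 → 2-byte char #7 = C6 AB.
Offset 19: leading byte 0xE1 = 11100001 → 3-byte char #8 = E1 9A B4.
Leading byte 0xE1 = 11100001 matches 1110xxxx → 3-byte sequence.
Byte 1: 0xE1 = 11100001, payload 0001 (4 bits).
Byte 2: 0x9A = 10011010 (10xxxxxx ✓), payload 011010.
Byte 3: 0xB4 = 10110100 (10xxxxxx ✓), payload 110100.
Concatenate: 0001011010110100 = 0x16B4 (16 bits → U+16B4).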